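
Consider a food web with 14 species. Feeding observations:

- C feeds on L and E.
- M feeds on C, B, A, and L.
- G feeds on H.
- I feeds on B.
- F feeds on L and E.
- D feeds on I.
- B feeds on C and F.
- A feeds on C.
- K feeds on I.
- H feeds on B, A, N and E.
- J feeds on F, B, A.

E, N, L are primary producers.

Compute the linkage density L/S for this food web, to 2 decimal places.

L/S = 1.57

There are L = 22 links among S = 14 species.
L/S = 22/14 = 1.5714 ≈ 1.57.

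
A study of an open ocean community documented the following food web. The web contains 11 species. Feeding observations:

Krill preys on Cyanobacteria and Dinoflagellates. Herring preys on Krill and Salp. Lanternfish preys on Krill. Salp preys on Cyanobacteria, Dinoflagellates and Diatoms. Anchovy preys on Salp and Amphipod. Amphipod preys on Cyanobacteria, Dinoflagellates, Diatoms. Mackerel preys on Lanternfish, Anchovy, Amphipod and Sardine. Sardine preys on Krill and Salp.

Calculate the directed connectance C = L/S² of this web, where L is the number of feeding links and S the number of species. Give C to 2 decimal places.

The web has S = 11 species and L = 19 feeding links.
C = L / S² = 19 / 121 = 0.1570 ≈ 0.16.

C = 0.16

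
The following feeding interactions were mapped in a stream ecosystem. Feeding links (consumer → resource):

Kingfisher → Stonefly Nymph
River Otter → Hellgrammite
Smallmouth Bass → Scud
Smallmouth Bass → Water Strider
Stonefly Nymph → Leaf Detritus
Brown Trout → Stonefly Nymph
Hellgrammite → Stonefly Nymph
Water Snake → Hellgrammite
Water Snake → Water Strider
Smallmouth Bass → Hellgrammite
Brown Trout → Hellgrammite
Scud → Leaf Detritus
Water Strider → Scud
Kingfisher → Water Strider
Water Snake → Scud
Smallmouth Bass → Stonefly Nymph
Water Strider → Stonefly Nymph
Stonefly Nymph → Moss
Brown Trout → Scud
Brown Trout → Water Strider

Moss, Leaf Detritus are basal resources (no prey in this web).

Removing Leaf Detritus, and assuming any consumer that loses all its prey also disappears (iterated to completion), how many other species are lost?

1

Remove Leaf Detritus.
Round 1: Scud (all prey gone) → extinct.
No further losses. Total secondary extinctions: 1.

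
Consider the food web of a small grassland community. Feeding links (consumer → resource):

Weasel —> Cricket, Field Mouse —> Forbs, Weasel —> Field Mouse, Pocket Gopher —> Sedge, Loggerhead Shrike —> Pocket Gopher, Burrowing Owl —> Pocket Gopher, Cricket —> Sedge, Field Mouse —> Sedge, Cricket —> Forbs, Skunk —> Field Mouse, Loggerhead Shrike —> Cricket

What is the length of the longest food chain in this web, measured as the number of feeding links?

2 links

One longest chain: Sedge → Pocket Gopher → Burrowing Owl.
It has 3 species and 2 links.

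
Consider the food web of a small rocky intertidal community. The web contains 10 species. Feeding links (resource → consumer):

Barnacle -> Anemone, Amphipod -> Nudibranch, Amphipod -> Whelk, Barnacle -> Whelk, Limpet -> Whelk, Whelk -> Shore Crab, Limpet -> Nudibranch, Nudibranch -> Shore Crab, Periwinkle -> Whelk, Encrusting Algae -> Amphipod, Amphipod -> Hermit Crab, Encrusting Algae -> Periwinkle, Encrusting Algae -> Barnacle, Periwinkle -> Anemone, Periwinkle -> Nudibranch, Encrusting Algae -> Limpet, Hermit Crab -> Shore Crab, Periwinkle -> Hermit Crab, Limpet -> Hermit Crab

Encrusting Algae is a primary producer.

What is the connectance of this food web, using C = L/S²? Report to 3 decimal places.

The web has S = 10 species and L = 19 feeding links.
C = L / S² = 19 / 100 = 0.1900 ≈ 0.190.

C = 0.190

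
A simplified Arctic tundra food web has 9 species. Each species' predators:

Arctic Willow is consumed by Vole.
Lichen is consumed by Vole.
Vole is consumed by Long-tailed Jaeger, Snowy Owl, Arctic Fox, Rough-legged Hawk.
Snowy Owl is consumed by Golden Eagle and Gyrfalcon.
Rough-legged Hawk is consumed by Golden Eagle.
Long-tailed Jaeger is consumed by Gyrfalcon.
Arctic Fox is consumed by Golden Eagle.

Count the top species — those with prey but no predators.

2

Top species (has prey, but nothing eats it): Gyrfalcon, Golden Eagle.
Count: 2.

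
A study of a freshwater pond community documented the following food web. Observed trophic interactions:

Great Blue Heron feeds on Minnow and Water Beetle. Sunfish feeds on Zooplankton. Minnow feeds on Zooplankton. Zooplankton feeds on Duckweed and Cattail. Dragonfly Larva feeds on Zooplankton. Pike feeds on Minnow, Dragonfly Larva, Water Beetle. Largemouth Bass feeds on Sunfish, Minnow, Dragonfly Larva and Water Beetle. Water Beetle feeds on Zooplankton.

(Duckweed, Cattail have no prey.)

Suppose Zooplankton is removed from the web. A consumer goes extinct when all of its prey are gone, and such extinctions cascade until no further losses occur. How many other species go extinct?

Remove Zooplankton.
Round 1: Sunfish (all prey gone), Water Beetle (all prey gone), Minnow (all prey gone), Dragonfly Larva (all prey gone) → extinct.
Round 2: Pike (all prey gone), Largemouth Bass (all prey gone), Great Blue Heron (all prey gone) → extinct.
No further losses. Total secondary extinctions: 7.

7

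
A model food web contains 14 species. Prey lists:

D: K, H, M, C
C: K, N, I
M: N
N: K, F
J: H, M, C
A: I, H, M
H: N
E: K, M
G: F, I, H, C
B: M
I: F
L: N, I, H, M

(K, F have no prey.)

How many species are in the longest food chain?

One longest chain: K → N → H → A.
It has 4 species and 3 links.

4 species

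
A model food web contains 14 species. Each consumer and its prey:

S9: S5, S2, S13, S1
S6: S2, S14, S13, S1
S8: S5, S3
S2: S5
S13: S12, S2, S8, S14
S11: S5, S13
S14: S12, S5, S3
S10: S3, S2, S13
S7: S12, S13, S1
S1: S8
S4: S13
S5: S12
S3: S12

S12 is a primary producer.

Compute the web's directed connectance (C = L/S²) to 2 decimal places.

C = 0.15

The web has S = 14 species and L = 30 feeding links.
C = L / S² = 30 / 196 = 0.1531 ≈ 0.15.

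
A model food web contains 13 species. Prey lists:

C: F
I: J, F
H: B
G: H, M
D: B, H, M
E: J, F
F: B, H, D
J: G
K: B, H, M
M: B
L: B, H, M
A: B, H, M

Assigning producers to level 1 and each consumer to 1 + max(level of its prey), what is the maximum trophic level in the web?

5

Producers (level 1): B.
B → H → G → J → I gives I level 5.
No species has a prey at level 5, so no species reaches level 6.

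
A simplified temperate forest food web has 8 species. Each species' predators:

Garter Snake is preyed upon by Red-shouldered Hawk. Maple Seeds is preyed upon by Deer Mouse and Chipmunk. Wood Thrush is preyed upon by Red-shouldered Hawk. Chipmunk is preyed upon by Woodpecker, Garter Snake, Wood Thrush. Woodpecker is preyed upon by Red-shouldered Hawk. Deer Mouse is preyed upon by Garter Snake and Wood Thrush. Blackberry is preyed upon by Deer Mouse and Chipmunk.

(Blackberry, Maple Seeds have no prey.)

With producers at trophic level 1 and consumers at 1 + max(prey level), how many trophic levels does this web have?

Producers (level 1): Blackberry, Maple Seeds.
Blackberry → Deer Mouse → Garter Snake → Red-shouldered Hawk gives Red-shouldered Hawk level 4.
No species has a prey at level 4, so no species reaches level 5.

4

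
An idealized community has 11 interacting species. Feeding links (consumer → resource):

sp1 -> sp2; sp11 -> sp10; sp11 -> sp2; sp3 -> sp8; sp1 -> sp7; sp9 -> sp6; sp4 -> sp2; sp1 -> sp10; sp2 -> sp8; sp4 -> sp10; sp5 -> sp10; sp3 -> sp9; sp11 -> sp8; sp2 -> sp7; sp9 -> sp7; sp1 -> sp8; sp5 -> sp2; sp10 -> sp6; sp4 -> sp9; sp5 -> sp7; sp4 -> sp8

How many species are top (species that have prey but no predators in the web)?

5

Top species (has prey, but nothing eats it): sp4, sp3, sp5, sp11, sp1.
Count: 5.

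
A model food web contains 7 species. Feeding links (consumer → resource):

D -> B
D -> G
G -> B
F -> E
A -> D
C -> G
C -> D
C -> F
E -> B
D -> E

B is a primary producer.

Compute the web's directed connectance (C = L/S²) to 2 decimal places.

The web has S = 7 species and L = 10 feeding links.
C = L / S² = 10 / 49 = 0.2041 ≈ 0.20.

C = 0.20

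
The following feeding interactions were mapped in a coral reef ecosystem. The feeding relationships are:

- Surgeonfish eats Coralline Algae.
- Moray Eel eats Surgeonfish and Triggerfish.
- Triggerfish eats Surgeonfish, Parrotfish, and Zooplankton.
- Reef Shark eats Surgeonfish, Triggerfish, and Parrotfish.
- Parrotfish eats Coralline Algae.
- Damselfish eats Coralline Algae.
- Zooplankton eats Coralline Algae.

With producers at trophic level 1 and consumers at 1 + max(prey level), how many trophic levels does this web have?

4

Producers (level 1): Coralline Algae.
Coralline Algae → Parrotfish → Triggerfish → Reef Shark gives Reef Shark level 4.
No species has a prey at level 4, so no species reaches level 5.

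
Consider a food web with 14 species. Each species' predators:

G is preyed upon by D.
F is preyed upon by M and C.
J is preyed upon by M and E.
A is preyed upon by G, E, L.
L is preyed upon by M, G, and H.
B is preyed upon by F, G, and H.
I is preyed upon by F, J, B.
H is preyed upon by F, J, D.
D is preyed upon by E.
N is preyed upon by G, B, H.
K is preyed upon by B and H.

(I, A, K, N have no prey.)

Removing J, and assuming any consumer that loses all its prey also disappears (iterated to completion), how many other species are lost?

Remove J.
Every predator of it retains at least one other prey: E still has A, D; M still has L, F.
No consumer loses all prey, so no secondary extinctions occur.

0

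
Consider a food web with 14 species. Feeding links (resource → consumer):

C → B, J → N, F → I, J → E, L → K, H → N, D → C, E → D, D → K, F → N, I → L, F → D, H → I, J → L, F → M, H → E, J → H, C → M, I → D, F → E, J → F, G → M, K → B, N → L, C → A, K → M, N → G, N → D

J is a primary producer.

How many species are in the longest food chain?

One longest chain: J → F → N → L → K → B.
It has 6 species and 5 links.

6 species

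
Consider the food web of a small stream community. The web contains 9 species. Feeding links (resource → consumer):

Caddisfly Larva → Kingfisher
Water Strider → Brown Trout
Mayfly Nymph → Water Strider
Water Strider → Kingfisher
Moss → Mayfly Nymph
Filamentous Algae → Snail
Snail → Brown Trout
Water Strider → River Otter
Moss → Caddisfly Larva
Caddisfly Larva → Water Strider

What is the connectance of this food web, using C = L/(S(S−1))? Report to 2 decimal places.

C = 0.14

The web has S = 9 species and L = 10 feeding links.
C = L / (S(S−1)) = 10 / 72 = 0.1389 ≈ 0.14.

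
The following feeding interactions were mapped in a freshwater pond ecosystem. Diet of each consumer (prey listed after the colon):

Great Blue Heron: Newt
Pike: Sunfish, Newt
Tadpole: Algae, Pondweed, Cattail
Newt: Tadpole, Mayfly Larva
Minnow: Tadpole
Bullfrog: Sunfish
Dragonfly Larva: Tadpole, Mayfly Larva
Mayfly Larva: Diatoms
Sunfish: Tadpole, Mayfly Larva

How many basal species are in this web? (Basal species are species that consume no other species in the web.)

Basal species (no prey listed): Algae, Diatoms, Pondweed, Cattail.
Count: 4.

4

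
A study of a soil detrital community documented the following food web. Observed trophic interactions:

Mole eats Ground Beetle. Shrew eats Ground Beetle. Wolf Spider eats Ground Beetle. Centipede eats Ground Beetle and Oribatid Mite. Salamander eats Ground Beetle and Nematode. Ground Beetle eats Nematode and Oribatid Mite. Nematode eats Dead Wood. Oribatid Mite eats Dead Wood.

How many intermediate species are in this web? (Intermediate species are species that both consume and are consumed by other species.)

Intermediate species (has both prey and predators): Nematode, Oribatid Mite, Ground Beetle.
Count: 3.

3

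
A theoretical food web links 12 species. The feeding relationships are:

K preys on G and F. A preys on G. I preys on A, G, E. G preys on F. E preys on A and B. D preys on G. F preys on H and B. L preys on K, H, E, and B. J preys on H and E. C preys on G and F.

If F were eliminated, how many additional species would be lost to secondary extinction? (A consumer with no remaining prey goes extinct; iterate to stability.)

5

Remove F.
Round 1: G (all prey gone) → extinct.
Round 2: K (all prey gone), D (all prey gone), C (all prey gone), A (all prey gone) → extinct.
No further losses. Total secondary extinctions: 5.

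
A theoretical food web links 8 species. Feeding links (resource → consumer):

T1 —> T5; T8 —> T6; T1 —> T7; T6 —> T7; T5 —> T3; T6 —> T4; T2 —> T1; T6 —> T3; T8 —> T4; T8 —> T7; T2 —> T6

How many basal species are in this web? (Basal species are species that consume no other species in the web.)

2

Basal species (no prey listed): T2, T8.
Count: 2.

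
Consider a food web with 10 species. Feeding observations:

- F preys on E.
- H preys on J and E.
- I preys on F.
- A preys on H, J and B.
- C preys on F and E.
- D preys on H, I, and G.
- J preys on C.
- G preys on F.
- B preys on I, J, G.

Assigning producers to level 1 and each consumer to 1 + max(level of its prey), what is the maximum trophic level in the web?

6

Producers (level 1): E.
E → F → C → J → H → A gives A level 6.
No species has a prey at level 6, so no species reaches level 7.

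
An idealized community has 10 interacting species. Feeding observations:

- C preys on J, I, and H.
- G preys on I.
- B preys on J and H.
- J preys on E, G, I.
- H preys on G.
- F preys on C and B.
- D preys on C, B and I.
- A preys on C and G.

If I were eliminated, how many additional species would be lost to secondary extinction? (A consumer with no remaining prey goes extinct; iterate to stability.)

Remove I.
Round 1: G (all prey gone) → extinct.
Round 2: H (all prey gone) → extinct.
No further losses. Total secondary extinctions: 2.

2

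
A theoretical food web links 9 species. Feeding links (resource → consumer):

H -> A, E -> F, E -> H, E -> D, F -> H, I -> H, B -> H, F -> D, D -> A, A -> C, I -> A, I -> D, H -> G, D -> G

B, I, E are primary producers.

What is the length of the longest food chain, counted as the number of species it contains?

One longest chain: E → F → D → A → C.
It has 5 species and 4 links.

5 species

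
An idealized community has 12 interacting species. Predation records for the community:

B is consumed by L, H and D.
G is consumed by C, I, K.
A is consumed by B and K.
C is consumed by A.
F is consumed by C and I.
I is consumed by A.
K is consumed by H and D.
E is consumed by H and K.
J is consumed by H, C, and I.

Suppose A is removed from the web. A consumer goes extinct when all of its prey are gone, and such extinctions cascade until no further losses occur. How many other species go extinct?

2

Remove A.
Round 1: B (all prey gone) → extinct.
Round 2: L (all prey gone) → extinct.
No further losses. Total secondary extinctions: 2.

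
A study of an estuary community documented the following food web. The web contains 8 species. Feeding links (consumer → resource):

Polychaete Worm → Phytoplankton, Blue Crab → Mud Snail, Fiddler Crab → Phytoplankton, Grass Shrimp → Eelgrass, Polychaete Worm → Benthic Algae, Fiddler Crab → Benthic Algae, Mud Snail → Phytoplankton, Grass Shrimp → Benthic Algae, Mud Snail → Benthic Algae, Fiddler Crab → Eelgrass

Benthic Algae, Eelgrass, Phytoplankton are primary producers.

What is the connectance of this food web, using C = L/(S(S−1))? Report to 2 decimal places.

The web has S = 8 species and L = 10 feeding links.
C = L / (S(S−1)) = 10 / 56 = 0.1786 ≈ 0.18.

C = 0.18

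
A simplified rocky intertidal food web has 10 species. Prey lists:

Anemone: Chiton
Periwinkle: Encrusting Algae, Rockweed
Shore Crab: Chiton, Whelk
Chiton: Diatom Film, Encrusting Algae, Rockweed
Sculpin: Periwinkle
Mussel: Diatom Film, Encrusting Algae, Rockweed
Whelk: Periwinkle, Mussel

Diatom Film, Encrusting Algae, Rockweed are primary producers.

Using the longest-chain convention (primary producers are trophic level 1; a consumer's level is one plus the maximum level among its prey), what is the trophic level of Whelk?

Trophic level 3

Encrusting Algae is a producer → level 1.
Periwinkle eats Encrusting Algae (level 1); other prey at levels: Rockweed 1 → level 2.
Whelk eats Periwinkle (level 2); other prey at levels: Mussel 2 → level 3.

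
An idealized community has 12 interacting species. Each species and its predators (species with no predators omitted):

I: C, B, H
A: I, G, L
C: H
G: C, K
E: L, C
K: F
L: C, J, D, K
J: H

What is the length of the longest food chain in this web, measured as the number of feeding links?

One longest chain: A → I → C → H.
It has 4 species and 3 links.

3 links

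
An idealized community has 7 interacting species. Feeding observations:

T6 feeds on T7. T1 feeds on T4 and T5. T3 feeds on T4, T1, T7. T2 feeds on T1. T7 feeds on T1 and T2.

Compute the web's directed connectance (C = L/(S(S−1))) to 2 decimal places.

The web has S = 7 species and L = 9 feeding links.
C = L / (S(S−1)) = 9 / 42 = 0.2143 ≈ 0.21.

C = 0.21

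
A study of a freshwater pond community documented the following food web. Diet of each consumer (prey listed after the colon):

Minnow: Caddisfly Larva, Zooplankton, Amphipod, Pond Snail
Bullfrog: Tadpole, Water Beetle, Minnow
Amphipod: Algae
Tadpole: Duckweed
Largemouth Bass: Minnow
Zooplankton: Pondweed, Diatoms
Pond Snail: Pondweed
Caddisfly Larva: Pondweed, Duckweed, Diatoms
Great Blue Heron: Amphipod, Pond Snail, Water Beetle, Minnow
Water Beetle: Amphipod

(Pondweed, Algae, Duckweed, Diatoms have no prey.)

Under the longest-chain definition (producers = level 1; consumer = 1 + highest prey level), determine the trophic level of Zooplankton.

Pondweed is a producer → level 1.
Zooplankton eats Pondweed (level 1); other prey at levels: Diatoms 1 → level 2.

Trophic level 2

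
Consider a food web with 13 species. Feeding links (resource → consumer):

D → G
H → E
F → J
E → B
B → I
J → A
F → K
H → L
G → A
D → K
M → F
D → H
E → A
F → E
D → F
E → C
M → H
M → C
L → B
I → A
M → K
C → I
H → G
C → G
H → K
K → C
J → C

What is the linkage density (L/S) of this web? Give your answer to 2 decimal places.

L/S = 2.08

There are L = 27 links among S = 13 species.
L/S = 27/13 = 2.0769 ≈ 2.08.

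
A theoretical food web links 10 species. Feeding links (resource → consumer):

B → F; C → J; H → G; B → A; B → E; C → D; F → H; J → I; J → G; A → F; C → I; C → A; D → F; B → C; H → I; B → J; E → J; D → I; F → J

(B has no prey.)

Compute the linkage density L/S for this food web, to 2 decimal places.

There are L = 19 links among S = 10 species.
L/S = 19/10 = 1.9000 ≈ 1.90.

L/S = 1.90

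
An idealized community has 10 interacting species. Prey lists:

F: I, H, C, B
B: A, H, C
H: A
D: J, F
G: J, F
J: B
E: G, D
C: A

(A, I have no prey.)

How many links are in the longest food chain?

5 links

One longest chain: A → H → B → J → D → E.
It has 6 species and 5 links.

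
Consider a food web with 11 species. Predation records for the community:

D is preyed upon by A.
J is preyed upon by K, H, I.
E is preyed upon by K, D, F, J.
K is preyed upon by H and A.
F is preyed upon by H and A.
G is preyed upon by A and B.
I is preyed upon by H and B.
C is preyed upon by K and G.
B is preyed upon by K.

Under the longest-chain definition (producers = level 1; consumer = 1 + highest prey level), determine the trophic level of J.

E is a producer → level 1.
J eats E → level 2.

Trophic level 2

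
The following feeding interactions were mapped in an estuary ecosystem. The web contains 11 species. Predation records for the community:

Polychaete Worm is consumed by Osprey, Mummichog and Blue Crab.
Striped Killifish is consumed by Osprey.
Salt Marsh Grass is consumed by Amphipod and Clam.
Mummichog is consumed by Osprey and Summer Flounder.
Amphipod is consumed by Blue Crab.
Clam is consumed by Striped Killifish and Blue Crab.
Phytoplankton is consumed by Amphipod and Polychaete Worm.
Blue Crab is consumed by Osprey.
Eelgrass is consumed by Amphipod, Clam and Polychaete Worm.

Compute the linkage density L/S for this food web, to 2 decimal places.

L/S = 1.55

There are L = 17 links among S = 11 species.
L/S = 17/11 = 1.5455 ≈ 1.55.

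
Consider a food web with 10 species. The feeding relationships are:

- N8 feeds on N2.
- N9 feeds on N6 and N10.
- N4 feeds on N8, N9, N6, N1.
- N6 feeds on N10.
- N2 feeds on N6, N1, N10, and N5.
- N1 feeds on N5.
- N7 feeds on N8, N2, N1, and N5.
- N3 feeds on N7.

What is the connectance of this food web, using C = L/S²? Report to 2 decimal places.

The web has S = 10 species and L = 18 feeding links.
C = L / S² = 18 / 100 = 0.1800 ≈ 0.18.

C = 0.18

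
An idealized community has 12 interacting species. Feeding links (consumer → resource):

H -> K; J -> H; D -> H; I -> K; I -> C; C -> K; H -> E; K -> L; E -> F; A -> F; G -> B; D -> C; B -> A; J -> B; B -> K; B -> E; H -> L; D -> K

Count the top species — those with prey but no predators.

Top species (has prey, but nothing eats it): D, G, J, I.
Count: 4.

4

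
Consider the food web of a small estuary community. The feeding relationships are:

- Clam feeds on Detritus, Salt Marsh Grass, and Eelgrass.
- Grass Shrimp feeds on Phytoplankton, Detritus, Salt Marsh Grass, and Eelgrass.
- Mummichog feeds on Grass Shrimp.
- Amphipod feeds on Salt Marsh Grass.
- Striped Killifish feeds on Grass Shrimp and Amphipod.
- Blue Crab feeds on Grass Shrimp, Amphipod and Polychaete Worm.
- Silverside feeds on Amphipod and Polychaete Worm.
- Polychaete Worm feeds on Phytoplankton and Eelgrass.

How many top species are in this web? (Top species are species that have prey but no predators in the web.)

5

Top species (has prey, but nothing eats it): Clam, Blue Crab, Striped Killifish, Silverside, Mummichog.
Count: 5.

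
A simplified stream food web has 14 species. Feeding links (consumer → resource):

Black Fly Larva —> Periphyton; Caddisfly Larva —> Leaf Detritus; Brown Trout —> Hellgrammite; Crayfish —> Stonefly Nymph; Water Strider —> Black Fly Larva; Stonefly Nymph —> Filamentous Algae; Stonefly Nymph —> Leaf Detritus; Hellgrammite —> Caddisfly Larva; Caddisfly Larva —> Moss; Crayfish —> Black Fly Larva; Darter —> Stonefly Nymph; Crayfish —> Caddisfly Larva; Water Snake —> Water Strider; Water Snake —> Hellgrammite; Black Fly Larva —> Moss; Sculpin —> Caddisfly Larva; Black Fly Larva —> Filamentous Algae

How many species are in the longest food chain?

One longest chain: Moss → Caddisfly Larva → Hellgrammite → Brown Trout.
It has 4 species and 3 links.

4 species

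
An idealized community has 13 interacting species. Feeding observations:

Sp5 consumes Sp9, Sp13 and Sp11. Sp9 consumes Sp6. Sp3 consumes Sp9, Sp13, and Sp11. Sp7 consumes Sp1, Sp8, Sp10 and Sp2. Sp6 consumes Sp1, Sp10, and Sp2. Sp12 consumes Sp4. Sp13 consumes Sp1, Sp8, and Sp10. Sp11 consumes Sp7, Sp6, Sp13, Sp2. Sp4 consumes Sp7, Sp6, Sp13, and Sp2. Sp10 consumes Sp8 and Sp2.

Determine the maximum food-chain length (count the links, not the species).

One longest chain: Sp2 → Sp10 → Sp13 → Sp4 → Sp12.
It has 5 species and 4 links.

4 links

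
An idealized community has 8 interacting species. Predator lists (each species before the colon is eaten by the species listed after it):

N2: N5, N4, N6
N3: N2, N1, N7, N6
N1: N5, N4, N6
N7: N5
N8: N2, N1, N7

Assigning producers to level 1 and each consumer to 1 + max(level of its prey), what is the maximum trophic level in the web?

Producers (level 1): N3, N8.
N3 → N2 → N4 gives N4 level 3.
No species has a prey at level 3, so no species reaches level 4.

3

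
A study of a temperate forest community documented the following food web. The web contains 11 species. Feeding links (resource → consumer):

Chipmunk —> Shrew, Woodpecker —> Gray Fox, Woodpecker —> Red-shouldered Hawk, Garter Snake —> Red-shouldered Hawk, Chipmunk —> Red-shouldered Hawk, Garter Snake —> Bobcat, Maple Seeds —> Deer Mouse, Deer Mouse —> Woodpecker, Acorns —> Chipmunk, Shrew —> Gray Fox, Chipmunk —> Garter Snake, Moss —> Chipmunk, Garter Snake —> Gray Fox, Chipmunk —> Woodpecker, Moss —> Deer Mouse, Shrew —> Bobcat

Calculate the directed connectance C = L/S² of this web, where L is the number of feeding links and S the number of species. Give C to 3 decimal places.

The web has S = 11 species and L = 16 feeding links.
C = L / S² = 16 / 121 = 0.1322 ≈ 0.132.

C = 0.132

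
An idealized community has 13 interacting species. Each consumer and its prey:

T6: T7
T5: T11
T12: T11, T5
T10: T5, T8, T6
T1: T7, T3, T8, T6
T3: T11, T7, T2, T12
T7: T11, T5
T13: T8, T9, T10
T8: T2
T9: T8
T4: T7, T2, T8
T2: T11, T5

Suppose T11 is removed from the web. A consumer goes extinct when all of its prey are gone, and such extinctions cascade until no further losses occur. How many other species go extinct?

Remove T11.
Round 1: T5 (all prey gone) → extinct.
Round 2: T7 (all prey gone), T2 (all prey gone), T12 (all prey gone) → extinct.
Round 3: T3 (all prey gone), T8 (all prey gone), T6 (all prey gone) → extinct.
Round 4: T1 (all prey gone), T4 (all prey gone), T9 (all prey gone), T10 (all prey gone) → extinct.
Round 5: T13 (all prey gone) → extinct.
No further losses. Total secondary extinctions: 12.

12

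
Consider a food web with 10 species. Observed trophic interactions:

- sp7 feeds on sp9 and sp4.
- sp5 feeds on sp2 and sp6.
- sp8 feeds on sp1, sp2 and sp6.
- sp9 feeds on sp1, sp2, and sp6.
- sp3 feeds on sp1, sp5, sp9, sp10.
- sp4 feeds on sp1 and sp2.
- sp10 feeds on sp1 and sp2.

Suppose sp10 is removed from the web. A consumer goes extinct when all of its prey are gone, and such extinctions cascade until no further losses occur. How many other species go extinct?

Remove sp10.
Every predator of it retains at least one other prey: sp3 still has sp1, sp9, sp5.
No consumer loses all prey, so no secondary extinctions occur.

0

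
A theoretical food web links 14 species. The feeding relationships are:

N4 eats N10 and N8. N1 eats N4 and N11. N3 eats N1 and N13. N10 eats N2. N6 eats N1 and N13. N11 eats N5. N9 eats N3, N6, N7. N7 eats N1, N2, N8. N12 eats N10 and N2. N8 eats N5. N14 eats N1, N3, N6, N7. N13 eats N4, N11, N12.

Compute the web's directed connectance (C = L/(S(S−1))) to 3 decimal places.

The web has S = 14 species and L = 26 feeding links.
C = L / (S(S−1)) = 26 / 182 = 0.1429 ≈ 0.143.

C = 0.143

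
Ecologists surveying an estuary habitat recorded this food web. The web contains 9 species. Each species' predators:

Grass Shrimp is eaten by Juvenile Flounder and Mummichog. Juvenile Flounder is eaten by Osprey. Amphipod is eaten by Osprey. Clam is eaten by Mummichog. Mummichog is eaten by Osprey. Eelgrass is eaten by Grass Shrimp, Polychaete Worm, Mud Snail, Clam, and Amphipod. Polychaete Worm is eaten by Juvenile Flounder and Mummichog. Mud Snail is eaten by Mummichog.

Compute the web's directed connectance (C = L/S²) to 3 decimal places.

C = 0.173

The web has S = 9 species and L = 14 feeding links.
C = L / S² = 14 / 81 = 0.1728 ≈ 0.173.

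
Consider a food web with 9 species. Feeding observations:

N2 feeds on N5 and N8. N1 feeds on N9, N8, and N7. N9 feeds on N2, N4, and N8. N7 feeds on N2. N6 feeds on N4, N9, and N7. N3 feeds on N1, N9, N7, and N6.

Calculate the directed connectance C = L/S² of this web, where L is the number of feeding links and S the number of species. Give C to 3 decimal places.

The web has S = 9 species and L = 16 feeding links.
C = L / S² = 16 / 81 = 0.1975 ≈ 0.198.

C = 0.198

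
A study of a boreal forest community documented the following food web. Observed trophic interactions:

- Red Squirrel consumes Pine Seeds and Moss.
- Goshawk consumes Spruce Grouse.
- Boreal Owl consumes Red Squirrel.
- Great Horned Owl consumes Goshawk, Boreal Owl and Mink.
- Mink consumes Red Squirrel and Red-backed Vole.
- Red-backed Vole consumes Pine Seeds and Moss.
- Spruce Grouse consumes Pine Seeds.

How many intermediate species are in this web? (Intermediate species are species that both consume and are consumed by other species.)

6

Intermediate species (has both prey and predators): Spruce Grouse, Red Squirrel, Red-backed Vole, Mink, Boreal Owl, Goshawk.
Count: 6.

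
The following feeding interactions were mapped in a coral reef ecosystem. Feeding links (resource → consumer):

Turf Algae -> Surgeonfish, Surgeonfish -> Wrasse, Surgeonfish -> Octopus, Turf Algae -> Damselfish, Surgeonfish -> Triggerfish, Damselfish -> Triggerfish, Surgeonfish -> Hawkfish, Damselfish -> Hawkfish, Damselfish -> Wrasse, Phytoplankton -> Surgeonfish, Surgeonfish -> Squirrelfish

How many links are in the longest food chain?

One longest chain: Turf Algae → Surgeonfish → Squirrelfish.
It has 3 species and 2 links.

2 links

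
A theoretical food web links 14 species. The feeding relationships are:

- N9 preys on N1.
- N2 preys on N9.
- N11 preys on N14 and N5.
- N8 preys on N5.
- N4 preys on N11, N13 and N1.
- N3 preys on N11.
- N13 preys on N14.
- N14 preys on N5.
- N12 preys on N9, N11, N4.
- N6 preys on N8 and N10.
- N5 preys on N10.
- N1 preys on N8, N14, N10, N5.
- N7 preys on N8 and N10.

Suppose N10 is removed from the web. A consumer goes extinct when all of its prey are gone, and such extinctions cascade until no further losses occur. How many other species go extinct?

Remove N10.
Round 1: N5 (all prey gone) → extinct.
Round 2: N14 (all prey gone), N8 (all prey gone) → extinct.
Round 3: N13 (all prey gone), N11 (all prey gone), N1 (all prey gone), N6 (all prey gone), N7 (all prey gone) → extinct.
Round 4: N3 (all prey gone), N4 (all prey gone), N9 (all prey gone) → extinct.
Round 5: N12 (all prey gone), N2 (all prey gone) → extinct.
No further losses. Total secondary extinctions: 13.

13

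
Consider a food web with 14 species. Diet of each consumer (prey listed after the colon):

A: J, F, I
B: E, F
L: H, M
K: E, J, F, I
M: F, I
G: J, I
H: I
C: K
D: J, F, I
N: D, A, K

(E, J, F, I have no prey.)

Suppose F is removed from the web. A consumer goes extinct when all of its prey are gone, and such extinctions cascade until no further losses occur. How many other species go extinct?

0

Remove F.
Every predator of it retains at least one other prey: D still has J, I; B still has E; A still has J, I; K still has E, J, I; M still has I.
No consumer loses all prey, so no secondary extinctions occur.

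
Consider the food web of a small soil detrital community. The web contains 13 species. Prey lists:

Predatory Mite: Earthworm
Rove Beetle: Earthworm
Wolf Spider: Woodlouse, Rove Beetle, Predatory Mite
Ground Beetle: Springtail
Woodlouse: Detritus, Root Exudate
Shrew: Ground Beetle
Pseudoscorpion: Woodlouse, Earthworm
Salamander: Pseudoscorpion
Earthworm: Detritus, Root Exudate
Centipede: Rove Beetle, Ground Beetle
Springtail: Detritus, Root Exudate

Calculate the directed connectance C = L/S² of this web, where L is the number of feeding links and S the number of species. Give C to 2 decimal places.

C = 0.11

The web has S = 13 species and L = 18 feeding links.
C = L / S² = 18 / 169 = 0.1065 ≈ 0.11.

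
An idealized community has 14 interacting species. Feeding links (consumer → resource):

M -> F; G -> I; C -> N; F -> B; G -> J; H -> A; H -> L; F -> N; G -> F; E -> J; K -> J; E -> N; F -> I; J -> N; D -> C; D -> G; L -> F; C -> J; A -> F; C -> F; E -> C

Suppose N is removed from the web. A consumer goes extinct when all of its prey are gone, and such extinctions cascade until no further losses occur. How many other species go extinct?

Remove N.
Round 1: J (all prey gone) → extinct.
Round 2: K (all prey gone) → extinct.
No further losses. Total secondary extinctions: 2.

2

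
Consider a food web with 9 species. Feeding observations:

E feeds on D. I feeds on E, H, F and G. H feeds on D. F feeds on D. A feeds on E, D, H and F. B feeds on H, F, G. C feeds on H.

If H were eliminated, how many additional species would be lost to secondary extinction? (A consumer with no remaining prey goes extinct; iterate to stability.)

1

Remove H.
Round 1: C (all prey gone) → extinct.
No further losses. Total secondary extinctions: 1.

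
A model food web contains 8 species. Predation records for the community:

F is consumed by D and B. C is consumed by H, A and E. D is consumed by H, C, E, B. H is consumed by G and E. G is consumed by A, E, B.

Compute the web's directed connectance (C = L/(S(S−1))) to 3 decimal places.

C = 0.250

The web has S = 8 species and L = 14 feeding links.
C = L / (S(S−1)) = 14 / 56 = 0.2500 ≈ 0.250.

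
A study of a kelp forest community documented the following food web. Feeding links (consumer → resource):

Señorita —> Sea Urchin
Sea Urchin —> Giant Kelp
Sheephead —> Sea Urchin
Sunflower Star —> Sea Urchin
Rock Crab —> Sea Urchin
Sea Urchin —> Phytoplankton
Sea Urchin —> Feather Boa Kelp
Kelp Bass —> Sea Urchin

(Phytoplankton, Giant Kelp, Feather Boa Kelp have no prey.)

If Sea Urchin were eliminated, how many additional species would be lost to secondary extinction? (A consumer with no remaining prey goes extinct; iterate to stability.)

Remove Sea Urchin.
Round 1: Sunflower Star (all prey gone), Señorita (all prey gone), Sheephead (all prey gone), Kelp Bass (all prey gone), Rock Crab (all prey gone) → extinct.
No further losses. Total secondary extinctions: 5.

5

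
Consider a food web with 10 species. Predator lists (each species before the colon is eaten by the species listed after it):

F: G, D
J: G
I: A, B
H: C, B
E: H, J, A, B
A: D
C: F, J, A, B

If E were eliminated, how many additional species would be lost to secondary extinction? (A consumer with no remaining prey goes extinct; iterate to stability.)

Remove E.
Round 1: H (all prey gone) → extinct.
Round 2: C (all prey gone) → extinct.
Round 3: F (all prey gone), J (all prey gone) → extinct.
Round 4: G (all prey gone) → extinct.
No further losses. Total secondary extinctions: 5.

5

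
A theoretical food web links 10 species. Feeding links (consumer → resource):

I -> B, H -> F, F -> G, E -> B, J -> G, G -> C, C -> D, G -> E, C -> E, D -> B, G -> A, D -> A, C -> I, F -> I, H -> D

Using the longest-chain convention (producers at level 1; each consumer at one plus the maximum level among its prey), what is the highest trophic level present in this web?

6

Producers (level 1): A, B.
B → E → C → G → F → H gives H level 6.
No species has a prey at level 6, so no species reaches level 7.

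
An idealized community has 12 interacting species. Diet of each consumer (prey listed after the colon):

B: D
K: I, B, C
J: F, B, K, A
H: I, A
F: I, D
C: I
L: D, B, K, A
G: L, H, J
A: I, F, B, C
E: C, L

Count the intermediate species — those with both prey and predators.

Intermediate species (has both prey and predators): F, B, C, K, A, L, H, J.
Count: 8.

8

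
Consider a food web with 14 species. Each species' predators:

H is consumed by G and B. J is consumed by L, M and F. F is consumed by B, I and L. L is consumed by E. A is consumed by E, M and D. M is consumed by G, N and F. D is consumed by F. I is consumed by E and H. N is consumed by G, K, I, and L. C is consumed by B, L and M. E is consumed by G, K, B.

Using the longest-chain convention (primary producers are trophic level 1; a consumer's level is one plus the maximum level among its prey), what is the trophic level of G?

J is a producer → level 1.
M eats J (level 1); other prey at levels: C 1, A 1 → level 2.
N eats M → level 3.
I eats N (level 3); other prey at levels: F 3 → level 4.
H eats I → level 5.
G eats H (level 5); other prey at levels: M 2, N 3, E 5 → level 6.

Trophic level 6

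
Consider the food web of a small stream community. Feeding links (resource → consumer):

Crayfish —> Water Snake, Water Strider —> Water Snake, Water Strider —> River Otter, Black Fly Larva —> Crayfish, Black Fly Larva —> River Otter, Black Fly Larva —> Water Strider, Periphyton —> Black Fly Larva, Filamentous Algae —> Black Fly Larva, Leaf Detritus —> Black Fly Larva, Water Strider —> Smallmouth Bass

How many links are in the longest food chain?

3 links

One longest chain: Filamentous Algae → Black Fly Larva → Water Strider → Smallmouth Bass.
It has 4 species and 3 links.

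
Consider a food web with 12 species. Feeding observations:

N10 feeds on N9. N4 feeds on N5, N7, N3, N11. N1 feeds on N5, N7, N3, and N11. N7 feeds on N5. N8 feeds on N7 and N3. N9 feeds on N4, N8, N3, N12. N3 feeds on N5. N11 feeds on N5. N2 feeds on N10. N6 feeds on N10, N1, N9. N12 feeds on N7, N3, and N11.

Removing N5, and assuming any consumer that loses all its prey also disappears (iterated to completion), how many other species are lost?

Remove N5.
Round 1: N7 (all prey gone), N3 (all prey gone), N11 (all prey gone) → extinct.
Round 2: N8 (all prey gone), N1 (all prey gone), N12 (all prey gone), N4 (all prey gone) → extinct.
Round 3: N9 (all prey gone) → extinct.
Round 4: N10 (all prey gone) → extinct.
Round 5: N6 (all prey gone), N2 (all prey gone) → extinct.
No further losses. Total secondary extinctions: 11.

11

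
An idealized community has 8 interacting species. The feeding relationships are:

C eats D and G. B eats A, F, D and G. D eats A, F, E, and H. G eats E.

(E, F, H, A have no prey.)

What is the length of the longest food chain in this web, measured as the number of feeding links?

2 links

One longest chain: E → G → B.
It has 3 species and 2 links.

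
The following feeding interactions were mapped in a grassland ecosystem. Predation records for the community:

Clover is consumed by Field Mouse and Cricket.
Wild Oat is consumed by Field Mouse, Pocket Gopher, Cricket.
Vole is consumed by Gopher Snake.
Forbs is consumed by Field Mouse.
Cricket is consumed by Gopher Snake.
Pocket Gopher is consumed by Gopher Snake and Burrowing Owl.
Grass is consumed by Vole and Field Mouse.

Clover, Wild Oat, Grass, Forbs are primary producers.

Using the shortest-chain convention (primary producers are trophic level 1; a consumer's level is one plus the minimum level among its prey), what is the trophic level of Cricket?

Clover is a producer → level 1.
Cricket eats Clover → level 2.

Trophic level 2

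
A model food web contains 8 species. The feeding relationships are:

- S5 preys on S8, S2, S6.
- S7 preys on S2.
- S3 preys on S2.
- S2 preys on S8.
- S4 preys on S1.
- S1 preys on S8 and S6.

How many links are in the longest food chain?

2 links

One longest chain: S8 → S2 → S7.
It has 3 species and 2 links.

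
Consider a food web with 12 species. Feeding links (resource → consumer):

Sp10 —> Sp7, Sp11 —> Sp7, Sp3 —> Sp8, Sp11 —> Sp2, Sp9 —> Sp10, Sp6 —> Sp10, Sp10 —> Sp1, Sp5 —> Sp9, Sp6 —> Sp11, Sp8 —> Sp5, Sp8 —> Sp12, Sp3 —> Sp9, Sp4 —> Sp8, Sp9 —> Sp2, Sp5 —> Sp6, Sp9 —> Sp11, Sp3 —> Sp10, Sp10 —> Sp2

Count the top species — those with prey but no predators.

4

Top species (has prey, but nothing eats it): Sp12, Sp7, Sp1, Sp2.
Count: 4.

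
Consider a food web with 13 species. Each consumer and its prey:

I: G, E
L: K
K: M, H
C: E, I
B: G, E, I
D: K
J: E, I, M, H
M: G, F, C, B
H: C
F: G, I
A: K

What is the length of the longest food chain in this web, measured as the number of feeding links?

One longest chain: G → I → F → M → K → L.
It has 6 species and 5 links.

5 links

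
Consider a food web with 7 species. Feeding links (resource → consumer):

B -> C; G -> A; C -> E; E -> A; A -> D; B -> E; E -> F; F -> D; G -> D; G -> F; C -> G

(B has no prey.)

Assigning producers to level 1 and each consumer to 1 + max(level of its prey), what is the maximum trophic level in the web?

5

Producers (level 1): B.
B → C → E → A → D gives D level 5.
No species has a prey at level 5, so no species reaches level 6.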